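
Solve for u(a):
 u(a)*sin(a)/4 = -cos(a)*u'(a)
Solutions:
 u(a) = C1*cos(a)^(1/4)


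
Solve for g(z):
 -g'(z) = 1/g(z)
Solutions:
 g(z) = -sqrt(C1 - 2*z)
 g(z) = sqrt(C1 - 2*z)


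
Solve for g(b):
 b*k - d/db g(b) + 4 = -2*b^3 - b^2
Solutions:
 g(b) = C1 + b^4/2 + b^3/3 + b^2*k/2 + 4*b


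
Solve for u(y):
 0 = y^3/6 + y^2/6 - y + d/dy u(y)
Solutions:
 u(y) = C1 - y^4/24 - y^3/18 + y^2/2


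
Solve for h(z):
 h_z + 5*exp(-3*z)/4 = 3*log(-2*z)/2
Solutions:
 h(z) = C1 + 3*z*log(-z)/2 + 3*z*(-1 + log(2))/2 + 5*exp(-3*z)/12


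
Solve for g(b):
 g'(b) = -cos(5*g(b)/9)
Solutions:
 b - 9*log(sin(5*g(b)/9) - 1)/10 + 9*log(sin(5*g(b)/9) + 1)/10 = C1


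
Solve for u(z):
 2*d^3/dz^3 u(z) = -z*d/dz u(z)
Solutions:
 u(z) = C1 + Integral(C2*airyai(-2^(2/3)*z/2) + C3*airybi(-2^(2/3)*z/2), z)


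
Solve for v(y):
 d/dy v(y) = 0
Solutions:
 v(y) = C1


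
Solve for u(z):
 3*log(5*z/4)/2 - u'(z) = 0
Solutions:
 u(z) = C1 + 3*z*log(z)/2 - 3*z*log(2) - 3*z/2 + 3*z*log(5)/2


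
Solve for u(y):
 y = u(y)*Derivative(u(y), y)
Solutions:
 u(y) = -sqrt(C1 + y^2)
 u(y) = sqrt(C1 + y^2)


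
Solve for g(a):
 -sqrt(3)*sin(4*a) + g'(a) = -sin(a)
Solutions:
 g(a) = C1 + cos(a) - sqrt(3)*cos(4*a)/4


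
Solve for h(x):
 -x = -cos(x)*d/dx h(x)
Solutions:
 h(x) = C1 + Integral(x/cos(x), x)


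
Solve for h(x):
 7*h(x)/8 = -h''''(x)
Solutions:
 h(x) = (C1*sin(2^(3/4)*7^(1/4)*x/4) + C2*cos(2^(3/4)*7^(1/4)*x/4))*exp(-2^(3/4)*7^(1/4)*x/4) + (C3*sin(2^(3/4)*7^(1/4)*x/4) + C4*cos(2^(3/4)*7^(1/4)*x/4))*exp(2^(3/4)*7^(1/4)*x/4)


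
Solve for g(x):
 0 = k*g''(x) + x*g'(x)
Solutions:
 g(x) = C1 + C2*sqrt(k)*erf(sqrt(2)*x*sqrt(1/k)/2)


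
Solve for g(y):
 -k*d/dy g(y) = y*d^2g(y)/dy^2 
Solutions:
 g(y) = C1 + y^(1 - re(k))*(C2*sin(log(y)*Abs(im(k))) + C3*cos(log(y)*im(k)))


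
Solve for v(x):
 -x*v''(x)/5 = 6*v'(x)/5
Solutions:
 v(x) = C1 + C2/x^5


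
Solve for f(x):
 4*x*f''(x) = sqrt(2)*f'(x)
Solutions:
 f(x) = C1 + C2*x^(sqrt(2)/4 + 1)


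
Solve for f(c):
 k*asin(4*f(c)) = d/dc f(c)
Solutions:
 Integral(1/asin(4*_y), (_y, f(c))) = C1 + c*k


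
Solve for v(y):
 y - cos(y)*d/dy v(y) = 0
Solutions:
 v(y) = C1 + Integral(y/cos(y), y)


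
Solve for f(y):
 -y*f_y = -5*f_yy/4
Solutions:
 f(y) = C1 + C2*erfi(sqrt(10)*y/5)


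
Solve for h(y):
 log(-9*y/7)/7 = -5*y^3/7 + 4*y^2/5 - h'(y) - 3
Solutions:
 h(y) = C1 - 5*y^4/28 + 4*y^3/15 - y*log(-y)/7 + y*(-20 - 2*log(3) + log(7))/7


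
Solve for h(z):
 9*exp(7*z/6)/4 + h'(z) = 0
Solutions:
 h(z) = C1 - 27*exp(7*z/6)/14


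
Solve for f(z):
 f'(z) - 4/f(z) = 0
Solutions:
 f(z) = -sqrt(C1 + 8*z)
 f(z) = sqrt(C1 + 8*z)


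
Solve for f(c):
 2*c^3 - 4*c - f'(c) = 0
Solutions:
 f(c) = C1 + c^4/2 - 2*c^2


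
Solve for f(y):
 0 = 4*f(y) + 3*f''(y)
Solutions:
 f(y) = C1*sin(2*sqrt(3)*y/3) + C2*cos(2*sqrt(3)*y/3)


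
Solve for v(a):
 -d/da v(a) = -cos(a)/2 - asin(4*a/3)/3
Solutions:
 v(a) = C1 + a*asin(4*a/3)/3 + sqrt(9 - 16*a^2)/12 + sin(a)/2


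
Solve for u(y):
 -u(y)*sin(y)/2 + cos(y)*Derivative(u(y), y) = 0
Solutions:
 u(y) = C1/sqrt(cos(y))


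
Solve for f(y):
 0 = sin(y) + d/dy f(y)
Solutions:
 f(y) = C1 + cos(y)


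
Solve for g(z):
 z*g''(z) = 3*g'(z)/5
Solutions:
 g(z) = C1 + C2*z^(8/5)


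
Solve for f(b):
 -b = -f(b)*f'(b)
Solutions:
 f(b) = -sqrt(C1 + b^2)
 f(b) = sqrt(C1 + b^2)


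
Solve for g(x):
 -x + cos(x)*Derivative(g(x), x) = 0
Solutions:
 g(x) = C1 + Integral(x/cos(x), x)


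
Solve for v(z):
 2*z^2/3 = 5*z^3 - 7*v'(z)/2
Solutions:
 v(z) = C1 + 5*z^4/14 - 4*z^3/63


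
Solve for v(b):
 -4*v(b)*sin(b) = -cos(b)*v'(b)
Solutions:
 v(b) = C1/cos(b)^4


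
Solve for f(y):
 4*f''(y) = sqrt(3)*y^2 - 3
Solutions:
 f(y) = C1 + C2*y + sqrt(3)*y^4/48 - 3*y^2/8


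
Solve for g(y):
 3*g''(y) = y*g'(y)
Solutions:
 g(y) = C1 + C2*erfi(sqrt(6)*y/6)


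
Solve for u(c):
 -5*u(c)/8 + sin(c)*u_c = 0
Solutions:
 u(c) = C1*(cos(c) - 1)^(5/16)/(cos(c) + 1)^(5/16)


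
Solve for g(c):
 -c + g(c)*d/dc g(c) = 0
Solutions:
 g(c) = -sqrt(C1 + c^2)
 g(c) = sqrt(C1 + c^2)


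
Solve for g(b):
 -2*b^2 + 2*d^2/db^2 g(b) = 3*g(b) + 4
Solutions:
 g(b) = C1*exp(-sqrt(6)*b/2) + C2*exp(sqrt(6)*b/2) - 2*b^2/3 - 20/9


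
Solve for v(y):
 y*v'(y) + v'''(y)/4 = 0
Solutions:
 v(y) = C1 + Integral(C2*airyai(-2^(2/3)*y) + C3*airybi(-2^(2/3)*y), y)


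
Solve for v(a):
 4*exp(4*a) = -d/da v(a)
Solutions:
 v(a) = C1 - exp(4*a)


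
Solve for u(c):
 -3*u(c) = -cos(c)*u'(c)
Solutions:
 u(c) = C1*(sin(c) + 1)^(3/2)/(sin(c) - 1)^(3/2)


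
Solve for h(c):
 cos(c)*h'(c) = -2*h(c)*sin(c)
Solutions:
 h(c) = C1*cos(c)^2


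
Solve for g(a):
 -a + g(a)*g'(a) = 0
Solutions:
 g(a) = -sqrt(C1 + a^2)
 g(a) = sqrt(C1 + a^2)


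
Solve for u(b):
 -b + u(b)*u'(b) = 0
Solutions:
 u(b) = -sqrt(C1 + b^2)
 u(b) = sqrt(C1 + b^2)


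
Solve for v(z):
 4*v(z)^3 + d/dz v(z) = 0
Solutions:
 v(z) = -sqrt(2)*sqrt(-1/(C1 - 4*z))/2
 v(z) = sqrt(2)*sqrt(-1/(C1 - 4*z))/2


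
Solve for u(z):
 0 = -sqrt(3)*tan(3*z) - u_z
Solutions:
 u(z) = C1 + sqrt(3)*log(cos(3*z))/3


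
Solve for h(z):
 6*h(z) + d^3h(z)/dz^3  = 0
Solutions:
 h(z) = C3*exp(-6^(1/3)*z) + (C1*sin(2^(1/3)*3^(5/6)*z/2) + C2*cos(2^(1/3)*3^(5/6)*z/2))*exp(6^(1/3)*z/2)


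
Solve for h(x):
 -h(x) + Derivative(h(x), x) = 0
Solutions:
 h(x) = C1*exp(x)


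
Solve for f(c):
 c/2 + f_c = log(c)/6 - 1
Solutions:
 f(c) = C1 - c^2/4 + c*log(c)/6 - 7*c/6


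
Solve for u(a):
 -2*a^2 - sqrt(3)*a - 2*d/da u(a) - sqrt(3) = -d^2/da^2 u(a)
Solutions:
 u(a) = C1 + C2*exp(2*a) - a^3/3 - a^2/2 - sqrt(3)*a^2/4 - 3*sqrt(3)*a/4 - a/2


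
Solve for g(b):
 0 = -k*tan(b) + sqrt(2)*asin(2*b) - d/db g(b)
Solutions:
 g(b) = C1 + k*log(cos(b)) + sqrt(2)*(b*asin(2*b) + sqrt(1 - 4*b^2)/2)


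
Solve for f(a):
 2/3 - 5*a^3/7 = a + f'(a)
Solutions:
 f(a) = C1 - 5*a^4/28 - a^2/2 + 2*a/3


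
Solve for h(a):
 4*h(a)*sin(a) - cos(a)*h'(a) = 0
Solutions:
 h(a) = C1/cos(a)^4


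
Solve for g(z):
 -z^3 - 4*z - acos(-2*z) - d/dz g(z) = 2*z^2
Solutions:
 g(z) = C1 - z^4/4 - 2*z^3/3 - 2*z^2 - z*acos(-2*z) - sqrt(1 - 4*z^2)/2


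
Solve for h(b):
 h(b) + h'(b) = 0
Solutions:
 h(b) = C1*exp(-b)


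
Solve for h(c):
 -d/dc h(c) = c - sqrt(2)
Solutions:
 h(c) = C1 - c^2/2 + sqrt(2)*c


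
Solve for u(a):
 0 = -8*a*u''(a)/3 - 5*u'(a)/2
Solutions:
 u(a) = C1 + C2*a^(1/16)


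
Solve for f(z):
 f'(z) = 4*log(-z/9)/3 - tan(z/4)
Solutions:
 f(z) = C1 + 4*z*log(-z)/3 - 8*z*log(3)/3 - 4*z/3 + 4*log(cos(z/4))


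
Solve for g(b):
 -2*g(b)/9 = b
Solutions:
 g(b) = -9*b/2


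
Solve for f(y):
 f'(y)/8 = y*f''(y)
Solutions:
 f(y) = C1 + C2*y^(9/8)


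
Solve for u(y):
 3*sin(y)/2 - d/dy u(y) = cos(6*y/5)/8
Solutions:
 u(y) = C1 - 5*sin(6*y/5)/48 - 3*cos(y)/2


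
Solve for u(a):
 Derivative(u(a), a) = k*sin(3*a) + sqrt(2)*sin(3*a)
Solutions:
 u(a) = C1 - k*cos(3*a)/3 - sqrt(2)*cos(3*a)/3


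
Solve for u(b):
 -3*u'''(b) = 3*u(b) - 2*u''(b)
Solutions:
 u(b) = C1*exp(b*(8*2^(1/3)/(27*sqrt(697) + 713)^(1/3) + 8 + 2^(2/3)*(27*sqrt(697) + 713)^(1/3))/36)*sin(2^(1/3)*sqrt(3)*b*(-2^(1/3)*(27*sqrt(697) + 713)^(1/3) + 8/(27*sqrt(697) + 713)^(1/3))/36) + C2*exp(b*(8*2^(1/3)/(27*sqrt(697) + 713)^(1/3) + 8 + 2^(2/3)*(27*sqrt(697) + 713)^(1/3))/36)*cos(2^(1/3)*sqrt(3)*b*(-2^(1/3)*(27*sqrt(697) + 713)^(1/3) + 8/(27*sqrt(697) + 713)^(1/3))/36) + C3*exp(b*(-2^(2/3)*(27*sqrt(697) + 713)^(1/3) - 8*2^(1/3)/(27*sqrt(697) + 713)^(1/3) + 4)/18)


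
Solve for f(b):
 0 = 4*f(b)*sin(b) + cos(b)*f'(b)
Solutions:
 f(b) = C1*cos(b)^4


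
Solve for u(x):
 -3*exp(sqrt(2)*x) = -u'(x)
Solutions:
 u(x) = C1 + 3*sqrt(2)*exp(sqrt(2)*x)/2


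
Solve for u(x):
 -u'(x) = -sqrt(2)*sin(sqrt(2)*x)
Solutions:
 u(x) = C1 - cos(sqrt(2)*x)


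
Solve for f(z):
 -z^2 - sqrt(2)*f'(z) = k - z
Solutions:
 f(z) = C1 - sqrt(2)*k*z/2 - sqrt(2)*z^3/6 + sqrt(2)*z^2/4


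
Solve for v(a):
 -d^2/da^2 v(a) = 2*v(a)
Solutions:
 v(a) = C1*sin(sqrt(2)*a) + C2*cos(sqrt(2)*a)


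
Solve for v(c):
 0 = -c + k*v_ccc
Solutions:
 v(c) = C1 + C2*c + C3*c^2 + c^4/(24*k)


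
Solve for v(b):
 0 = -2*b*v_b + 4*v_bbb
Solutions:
 v(b) = C1 + Integral(C2*airyai(2^(2/3)*b/2) + C3*airybi(2^(2/3)*b/2), b)


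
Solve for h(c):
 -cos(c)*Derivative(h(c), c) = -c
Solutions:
 h(c) = C1 + Integral(c/cos(c), c)


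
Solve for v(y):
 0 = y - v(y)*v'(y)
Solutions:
 v(y) = -sqrt(C1 + y^2)
 v(y) = sqrt(C1 + y^2)


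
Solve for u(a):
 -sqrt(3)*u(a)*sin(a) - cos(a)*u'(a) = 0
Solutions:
 u(a) = C1*cos(a)^(sqrt(3))


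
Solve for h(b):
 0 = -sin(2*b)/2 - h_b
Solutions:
 h(b) = C1 + cos(2*b)/4


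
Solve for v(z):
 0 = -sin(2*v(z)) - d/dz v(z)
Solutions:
 v(z) = pi - acos((-C1 - exp(4*z))/(C1 - exp(4*z)))/2
 v(z) = acos((-C1 - exp(4*z))/(C1 - exp(4*z)))/2


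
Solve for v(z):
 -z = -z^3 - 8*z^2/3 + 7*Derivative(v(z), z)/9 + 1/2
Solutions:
 v(z) = C1 + 9*z^4/28 + 8*z^3/7 - 9*z^2/14 - 9*z/14


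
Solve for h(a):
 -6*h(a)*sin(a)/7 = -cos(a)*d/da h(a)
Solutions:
 h(a) = C1/cos(a)^(6/7)


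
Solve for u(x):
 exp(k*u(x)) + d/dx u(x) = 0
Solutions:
 u(x) = Piecewise((log(1/(C1*k + k*x))/k, Ne(k, 0)), (nan, True))
 u(x) = Piecewise((C1 - x, Eq(k, 0)), (nan, True))


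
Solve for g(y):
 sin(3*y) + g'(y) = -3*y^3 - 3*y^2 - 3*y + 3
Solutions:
 g(y) = C1 - 3*y^4/4 - y^3 - 3*y^2/2 + 3*y + cos(3*y)/3


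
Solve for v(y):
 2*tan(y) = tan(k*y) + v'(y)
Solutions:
 v(y) = C1 - Piecewise((-log(cos(k*y))/k, Ne(k, 0)), (0, True)) - 2*log(cos(y))


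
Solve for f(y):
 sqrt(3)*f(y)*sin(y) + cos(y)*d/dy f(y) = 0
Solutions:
 f(y) = C1*cos(y)^(sqrt(3))


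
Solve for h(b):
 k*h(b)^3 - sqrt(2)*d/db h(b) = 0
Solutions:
 h(b) = -sqrt(-1/(C1 + sqrt(2)*b*k))
 h(b) = sqrt(-1/(C1 + sqrt(2)*b*k))


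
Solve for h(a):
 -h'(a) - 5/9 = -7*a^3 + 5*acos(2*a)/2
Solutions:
 h(a) = C1 + 7*a^4/4 - 5*a*acos(2*a)/2 - 5*a/9 + 5*sqrt(1 - 4*a^2)/4


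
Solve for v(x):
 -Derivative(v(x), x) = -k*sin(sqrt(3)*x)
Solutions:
 v(x) = C1 - sqrt(3)*k*cos(sqrt(3)*x)/3


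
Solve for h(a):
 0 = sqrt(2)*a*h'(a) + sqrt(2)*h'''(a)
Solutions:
 h(a) = C1 + Integral(C2*airyai(-a) + C3*airybi(-a), a)


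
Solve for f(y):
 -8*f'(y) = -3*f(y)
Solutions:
 f(y) = C1*exp(3*y/8)


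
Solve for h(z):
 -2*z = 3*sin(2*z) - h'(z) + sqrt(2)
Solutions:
 h(z) = C1 + z^2 + sqrt(2)*z - 3*cos(2*z)/2


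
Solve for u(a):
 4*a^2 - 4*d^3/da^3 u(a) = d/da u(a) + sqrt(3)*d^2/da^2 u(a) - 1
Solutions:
 u(a) = C1 + 4*a^3/3 - 4*sqrt(3)*a^2 - 7*a + (C2*sin(sqrt(13)*a/8) + C3*cos(sqrt(13)*a/8))*exp(-sqrt(3)*a/8)


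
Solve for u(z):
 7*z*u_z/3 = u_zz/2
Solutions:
 u(z) = C1 + C2*erfi(sqrt(21)*z/3)


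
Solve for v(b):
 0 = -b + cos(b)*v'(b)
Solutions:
 v(b) = C1 + Integral(b/cos(b), b)


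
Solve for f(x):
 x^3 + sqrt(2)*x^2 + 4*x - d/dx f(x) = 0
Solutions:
 f(x) = C1 + x^4/4 + sqrt(2)*x^3/3 + 2*x^2


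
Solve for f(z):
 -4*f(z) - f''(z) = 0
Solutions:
 f(z) = C1*sin(2*z) + C2*cos(2*z)


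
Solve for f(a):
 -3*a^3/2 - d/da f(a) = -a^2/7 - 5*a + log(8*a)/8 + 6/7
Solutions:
 f(a) = C1 - 3*a^4/8 + a^3/21 + 5*a^2/2 - a*log(a)/8 - 41*a/56 - 3*a*log(2)/8


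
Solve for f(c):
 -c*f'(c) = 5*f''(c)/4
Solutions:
 f(c) = C1 + C2*erf(sqrt(10)*c/5)


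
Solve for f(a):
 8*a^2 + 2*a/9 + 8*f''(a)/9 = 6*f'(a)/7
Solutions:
 f(a) = C1 + C2*exp(27*a/28) + 28*a^3/9 + 1589*a^2/162 + 44492*a/2187


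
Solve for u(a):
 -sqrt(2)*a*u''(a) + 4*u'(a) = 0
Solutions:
 u(a) = C1 + C2*a^(1 + 2*sqrt(2))


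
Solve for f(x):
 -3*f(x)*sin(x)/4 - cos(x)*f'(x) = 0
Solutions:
 f(x) = C1*cos(x)^(3/4)


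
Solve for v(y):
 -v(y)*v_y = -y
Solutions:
 v(y) = -sqrt(C1 + y^2)
 v(y) = sqrt(C1 + y^2)


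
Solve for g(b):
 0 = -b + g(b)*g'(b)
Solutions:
 g(b) = -sqrt(C1 + b^2)
 g(b) = sqrt(C1 + b^2)


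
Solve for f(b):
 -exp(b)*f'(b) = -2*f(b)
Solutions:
 f(b) = C1*exp(-2*exp(-b))


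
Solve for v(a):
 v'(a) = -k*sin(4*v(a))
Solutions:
 v(a) = -acos((-C1 - exp(8*a*k))/(C1 - exp(8*a*k)))/4 + pi/2
 v(a) = acos((-C1 - exp(8*a*k))/(C1 - exp(8*a*k)))/4


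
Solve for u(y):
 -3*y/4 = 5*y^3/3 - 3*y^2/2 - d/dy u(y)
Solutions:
 u(y) = C1 + 5*y^4/12 - y^3/2 + 3*y^2/8


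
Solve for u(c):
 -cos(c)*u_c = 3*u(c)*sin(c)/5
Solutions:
 u(c) = C1*cos(c)^(3/5)


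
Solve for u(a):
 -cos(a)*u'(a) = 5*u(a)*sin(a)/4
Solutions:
 u(a) = C1*cos(a)^(5/4)


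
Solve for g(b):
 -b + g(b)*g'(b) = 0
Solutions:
 g(b) = -sqrt(C1 + b^2)
 g(b) = sqrt(C1 + b^2)


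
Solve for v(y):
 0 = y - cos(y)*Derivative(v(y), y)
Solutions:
 v(y) = C1 + Integral(y/cos(y), y)


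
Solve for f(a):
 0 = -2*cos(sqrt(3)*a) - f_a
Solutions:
 f(a) = C1 - 2*sqrt(3)*sin(sqrt(3)*a)/3


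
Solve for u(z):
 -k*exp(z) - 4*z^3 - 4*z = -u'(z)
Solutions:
 u(z) = C1 + k*exp(z) + z^4 + 2*z^2


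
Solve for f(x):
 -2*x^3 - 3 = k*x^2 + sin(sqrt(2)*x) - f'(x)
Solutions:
 f(x) = C1 + k*x^3/3 + x^4/2 + 3*x - sqrt(2)*cos(sqrt(2)*x)/2


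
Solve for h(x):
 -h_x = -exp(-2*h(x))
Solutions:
 h(x) = log(-sqrt(C1 + 2*x))
 h(x) = log(C1 + 2*x)/2


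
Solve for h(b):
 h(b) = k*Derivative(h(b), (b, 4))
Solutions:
 h(b) = C1*exp(-b*(1/k)^(1/4)) + C2*exp(b*(1/k)^(1/4)) + C3*exp(-I*b*(1/k)^(1/4)) + C4*exp(I*b*(1/k)^(1/4))


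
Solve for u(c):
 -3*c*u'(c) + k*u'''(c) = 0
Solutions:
 u(c) = C1 + Integral(C2*airyai(3^(1/3)*c*(1/k)^(1/3)) + C3*airybi(3^(1/3)*c*(1/k)^(1/3)), c)


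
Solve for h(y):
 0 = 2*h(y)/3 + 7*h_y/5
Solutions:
 h(y) = C1*exp(-10*y/21)


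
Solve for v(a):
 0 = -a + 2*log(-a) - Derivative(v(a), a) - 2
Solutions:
 v(a) = C1 - a^2/2 + 2*a*log(-a) - 4*a


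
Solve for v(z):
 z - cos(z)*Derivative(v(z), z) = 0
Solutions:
 v(z) = C1 + Integral(z/cos(z), z)


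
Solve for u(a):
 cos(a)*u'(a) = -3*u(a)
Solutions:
 u(a) = C1*(sin(a) - 1)^(3/2)/(sin(a) + 1)^(3/2)


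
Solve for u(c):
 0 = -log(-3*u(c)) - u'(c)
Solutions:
 Integral(1/(log(-_y) + log(3)), (_y, u(c))) = C1 - c


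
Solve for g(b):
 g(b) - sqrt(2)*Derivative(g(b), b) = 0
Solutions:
 g(b) = C1*exp(sqrt(2)*b/2)


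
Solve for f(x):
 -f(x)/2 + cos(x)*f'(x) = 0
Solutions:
 f(x) = C1*(sin(x) + 1)^(1/4)/(sin(x) - 1)^(1/4)


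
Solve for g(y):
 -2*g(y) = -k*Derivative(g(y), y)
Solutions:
 g(y) = C1*exp(2*y/k)


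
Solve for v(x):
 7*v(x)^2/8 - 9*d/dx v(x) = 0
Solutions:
 v(x) = -72/(C1 + 7*x)


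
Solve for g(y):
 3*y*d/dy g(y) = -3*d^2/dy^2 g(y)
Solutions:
 g(y) = C1 + C2*erf(sqrt(2)*y/2)


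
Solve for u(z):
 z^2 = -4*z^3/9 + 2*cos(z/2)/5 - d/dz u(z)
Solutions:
 u(z) = C1 - z^4/9 - z^3/3 + 4*sin(z/2)/5


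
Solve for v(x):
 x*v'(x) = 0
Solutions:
 v(x) = C1


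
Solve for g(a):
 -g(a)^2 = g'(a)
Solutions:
 g(a) = 1/(C1 + a)


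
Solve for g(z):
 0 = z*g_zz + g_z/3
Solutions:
 g(z) = C1 + C2*z^(2/3)


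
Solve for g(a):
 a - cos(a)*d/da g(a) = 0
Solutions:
 g(a) = C1 + Integral(a/cos(a), a)


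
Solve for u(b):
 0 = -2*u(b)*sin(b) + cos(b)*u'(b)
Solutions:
 u(b) = C1/cos(b)^2


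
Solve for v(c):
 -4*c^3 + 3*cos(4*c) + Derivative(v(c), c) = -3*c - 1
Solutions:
 v(c) = C1 + c^4 - 3*c^2/2 - c - 3*sin(4*c)/4


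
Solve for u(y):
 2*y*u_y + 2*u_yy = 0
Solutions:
 u(y) = C1 + C2*erf(sqrt(2)*y/2)


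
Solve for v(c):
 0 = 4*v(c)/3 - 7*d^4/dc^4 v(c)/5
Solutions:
 v(c) = C1*exp(-sqrt(2)*21^(3/4)*5^(1/4)*c/21) + C2*exp(sqrt(2)*21^(3/4)*5^(1/4)*c/21) + C3*sin(sqrt(2)*21^(3/4)*5^(1/4)*c/21) + C4*cos(sqrt(2)*21^(3/4)*5^(1/4)*c/21)


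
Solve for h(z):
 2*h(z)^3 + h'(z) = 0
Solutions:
 h(z) = -sqrt(2)*sqrt(-1/(C1 - 2*z))/2
 h(z) = sqrt(2)*sqrt(-1/(C1 - 2*z))/2


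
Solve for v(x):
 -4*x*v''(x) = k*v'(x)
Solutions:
 v(x) = C1 + x^(1 - re(k)/4)*(C2*sin(log(x)*Abs(im(k))/4) + C3*cos(log(x)*im(k)/4))


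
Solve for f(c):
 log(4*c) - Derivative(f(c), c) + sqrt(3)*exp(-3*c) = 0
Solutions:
 f(c) = C1 + c*log(c) + c*(-1 + 2*log(2)) - sqrt(3)*exp(-3*c)/3


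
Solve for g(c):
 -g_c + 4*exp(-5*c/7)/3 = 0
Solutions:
 g(c) = C1 - 28*exp(-5*c/7)/15


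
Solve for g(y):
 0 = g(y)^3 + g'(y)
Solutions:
 g(y) = -sqrt(2)*sqrt(-1/(C1 - y))/2
 g(y) = sqrt(2)*sqrt(-1/(C1 - y))/2


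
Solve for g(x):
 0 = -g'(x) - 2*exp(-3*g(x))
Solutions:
 g(x) = log(C1 - 6*x)/3
 g(x) = log((-3^(1/3) - 3^(5/6)*I)*(C1 - 2*x)^(1/3)/2)
 g(x) = log((-3^(1/3) + 3^(5/6)*I)*(C1 - 2*x)^(1/3)/2)


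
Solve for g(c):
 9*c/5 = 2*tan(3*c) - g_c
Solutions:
 g(c) = C1 - 9*c^2/10 - 2*log(cos(3*c))/3


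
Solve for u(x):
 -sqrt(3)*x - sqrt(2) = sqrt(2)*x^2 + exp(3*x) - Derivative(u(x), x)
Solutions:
 u(x) = C1 + sqrt(2)*x^3/3 + sqrt(3)*x^2/2 + sqrt(2)*x + exp(3*x)/3


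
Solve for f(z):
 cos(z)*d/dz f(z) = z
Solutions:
 f(z) = C1 + Integral(z/cos(z), z)


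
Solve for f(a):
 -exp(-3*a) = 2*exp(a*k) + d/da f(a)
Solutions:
 f(a) = C1 + exp(-3*a)/3 - 2*exp(a*k)/k


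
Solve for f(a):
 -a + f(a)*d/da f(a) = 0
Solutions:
 f(a) = -sqrt(C1 + a^2)
 f(a) = sqrt(C1 + a^2)


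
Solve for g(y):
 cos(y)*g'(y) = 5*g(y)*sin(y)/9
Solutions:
 g(y) = C1/cos(y)^(5/9)


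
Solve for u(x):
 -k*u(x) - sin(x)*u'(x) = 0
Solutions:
 u(x) = C1*exp(k*(-log(cos(x) - 1) + log(cos(x) + 1))/2)


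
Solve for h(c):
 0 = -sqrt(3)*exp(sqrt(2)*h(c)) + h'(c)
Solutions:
 h(c) = sqrt(2)*(2*log(-1/(C1 + sqrt(3)*c)) - log(2))/4


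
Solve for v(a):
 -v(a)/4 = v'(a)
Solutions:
 v(a) = C1*exp(-a/4)


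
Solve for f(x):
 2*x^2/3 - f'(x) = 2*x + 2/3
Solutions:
 f(x) = C1 + 2*x^3/9 - x^2 - 2*x/3


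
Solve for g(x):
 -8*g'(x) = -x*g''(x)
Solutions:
 g(x) = C1 + C2*x^9


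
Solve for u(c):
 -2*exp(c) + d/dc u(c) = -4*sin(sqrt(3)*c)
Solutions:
 u(c) = C1 + 2*exp(c) + 4*sqrt(3)*cos(sqrt(3)*c)/3


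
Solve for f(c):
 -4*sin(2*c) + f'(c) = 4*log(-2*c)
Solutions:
 f(c) = C1 + 4*c*log(-c) - 4*c + 4*c*log(2) - 2*cos(2*c)


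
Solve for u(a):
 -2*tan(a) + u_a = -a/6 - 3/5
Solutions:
 u(a) = C1 - a^2/12 - 3*a/5 - 2*log(cos(a))


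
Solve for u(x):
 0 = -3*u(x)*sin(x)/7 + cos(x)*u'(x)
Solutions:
 u(x) = C1/cos(x)^(3/7)


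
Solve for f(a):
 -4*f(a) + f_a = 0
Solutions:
 f(a) = C1*exp(4*a)


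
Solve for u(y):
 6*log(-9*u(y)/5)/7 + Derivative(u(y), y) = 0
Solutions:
 7*Integral(1/(log(-_y) - log(5) + 2*log(3)), (_y, u(y)))/6 = C1 - y


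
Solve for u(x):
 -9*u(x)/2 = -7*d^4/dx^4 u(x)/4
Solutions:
 u(x) = C1*exp(-2^(1/4)*sqrt(3)*7^(3/4)*x/7) + C2*exp(2^(1/4)*sqrt(3)*7^(3/4)*x/7) + C3*sin(2^(1/4)*sqrt(3)*7^(3/4)*x/7) + C4*cos(2^(1/4)*sqrt(3)*7^(3/4)*x/7)


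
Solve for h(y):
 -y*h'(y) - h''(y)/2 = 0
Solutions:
 h(y) = C1 + C2*erf(y)


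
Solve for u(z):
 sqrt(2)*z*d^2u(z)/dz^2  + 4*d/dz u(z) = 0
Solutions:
 u(z) = C1 + C2*z^(1 - 2*sqrt(2))


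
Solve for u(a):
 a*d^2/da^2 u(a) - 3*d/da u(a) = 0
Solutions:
 u(a) = C1 + C2*a^4


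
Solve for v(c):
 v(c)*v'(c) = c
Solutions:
 v(c) = -sqrt(C1 + c^2)
 v(c) = sqrt(C1 + c^2)


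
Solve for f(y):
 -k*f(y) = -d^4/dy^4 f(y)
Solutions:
 f(y) = C1*exp(-k^(1/4)*y) + C2*exp(k^(1/4)*y) + C3*exp(-I*k^(1/4)*y) + C4*exp(I*k^(1/4)*y)


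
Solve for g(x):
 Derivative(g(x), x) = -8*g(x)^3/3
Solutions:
 g(x) = -sqrt(6)*sqrt(-1/(C1 - 8*x))/2
 g(x) = sqrt(6)*sqrt(-1/(C1 - 8*x))/2


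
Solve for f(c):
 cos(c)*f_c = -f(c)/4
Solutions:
 f(c) = C1*(sin(c) - 1)^(1/8)/(sin(c) + 1)^(1/8)


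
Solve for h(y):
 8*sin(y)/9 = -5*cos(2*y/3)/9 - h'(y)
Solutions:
 h(y) = C1 - 5*sin(2*y/3)/6 + 8*cos(y)/9


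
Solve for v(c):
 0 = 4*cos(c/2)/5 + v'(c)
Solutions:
 v(c) = C1 - 8*sin(c/2)/5


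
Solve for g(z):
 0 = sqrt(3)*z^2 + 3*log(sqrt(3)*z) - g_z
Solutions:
 g(z) = C1 + sqrt(3)*z^3/3 + 3*z*log(z) - 3*z + 3*z*log(3)/2


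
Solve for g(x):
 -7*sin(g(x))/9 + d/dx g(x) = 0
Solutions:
 -7*x/9 + log(cos(g(x)) - 1)/2 - log(cos(g(x)) + 1)/2 = C1


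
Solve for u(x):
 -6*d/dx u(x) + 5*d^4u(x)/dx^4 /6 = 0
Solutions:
 u(x) = C1 + C4*exp(30^(2/3)*x/5) + (C2*sin(3*10^(2/3)*3^(1/6)*x/10) + C3*cos(3*10^(2/3)*3^(1/6)*x/10))*exp(-30^(2/3)*x/10)


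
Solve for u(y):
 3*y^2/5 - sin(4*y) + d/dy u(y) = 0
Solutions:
 u(y) = C1 - y^3/5 - cos(4*y)/4


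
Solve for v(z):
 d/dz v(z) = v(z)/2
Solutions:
 v(z) = C1*exp(z/2)


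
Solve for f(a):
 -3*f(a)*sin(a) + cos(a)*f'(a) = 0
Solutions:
 f(a) = C1/cos(a)^3


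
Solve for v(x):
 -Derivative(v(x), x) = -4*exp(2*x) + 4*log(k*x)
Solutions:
 v(x) = C1 - 4*x*log(k*x) + 4*x + 2*exp(2*x)


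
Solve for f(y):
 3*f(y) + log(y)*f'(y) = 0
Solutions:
 f(y) = C1*exp(-3*li(y))


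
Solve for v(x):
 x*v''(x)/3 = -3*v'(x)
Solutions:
 v(x) = C1 + C2/x^8


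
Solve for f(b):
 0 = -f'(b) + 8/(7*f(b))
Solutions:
 f(b) = -sqrt(C1 + 112*b)/7
 f(b) = sqrt(C1 + 112*b)/7


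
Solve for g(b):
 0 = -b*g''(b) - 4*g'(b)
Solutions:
 g(b) = C1 + C2/b^3


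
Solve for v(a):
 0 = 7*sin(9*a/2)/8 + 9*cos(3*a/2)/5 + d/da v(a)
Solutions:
 v(a) = C1 - 6*sin(3*a/2)/5 + 7*cos(9*a/2)/36


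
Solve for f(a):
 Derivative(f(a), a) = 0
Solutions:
 f(a) = C1


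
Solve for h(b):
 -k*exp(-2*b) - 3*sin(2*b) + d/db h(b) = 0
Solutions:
 h(b) = C1 - k*exp(-2*b)/2 - 3*cos(2*b)/2


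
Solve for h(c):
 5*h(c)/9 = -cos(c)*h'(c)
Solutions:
 h(c) = C1*(sin(c) - 1)^(5/18)/(sin(c) + 1)^(5/18)


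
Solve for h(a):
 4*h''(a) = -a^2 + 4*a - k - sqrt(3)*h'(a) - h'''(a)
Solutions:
 h(a) = C1 + C2*exp(a*(-2 + sqrt(4 - sqrt(3)))) + C3*exp(-a*(sqrt(4 - sqrt(3)) + 2)) - sqrt(3)*a^3/9 + 2*sqrt(3)*a^2/3 + 4*a^2/3 - sqrt(3)*a*k/3 - 32*sqrt(3)*a/9 - 14*a/3


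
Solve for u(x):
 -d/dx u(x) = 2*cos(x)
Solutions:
 u(x) = C1 - 2*sin(x)


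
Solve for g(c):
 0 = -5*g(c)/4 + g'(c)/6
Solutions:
 g(c) = C1*exp(15*c/2)


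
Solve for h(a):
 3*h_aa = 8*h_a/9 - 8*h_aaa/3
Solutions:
 h(a) = C1 + C2*exp(a*(-27 + sqrt(1497))/48) + C3*exp(-a*(27 + sqrt(1497))/48)


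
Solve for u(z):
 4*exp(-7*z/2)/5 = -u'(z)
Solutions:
 u(z) = C1 + 8*exp(-7*z/2)/35


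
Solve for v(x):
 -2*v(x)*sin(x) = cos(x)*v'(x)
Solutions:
 v(x) = C1*cos(x)^2


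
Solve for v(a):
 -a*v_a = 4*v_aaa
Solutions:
 v(a) = C1 + Integral(C2*airyai(-2^(1/3)*a/2) + C3*airybi(-2^(1/3)*a/2), a)


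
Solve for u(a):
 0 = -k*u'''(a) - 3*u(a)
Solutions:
 u(a) = C1*exp(3^(1/3)*a*(-1/k)^(1/3)) + C2*exp(a*(-1/k)^(1/3)*(-3^(1/3) + 3^(5/6)*I)/2) + C3*exp(-a*(-1/k)^(1/3)*(3^(1/3) + 3^(5/6)*I)/2)


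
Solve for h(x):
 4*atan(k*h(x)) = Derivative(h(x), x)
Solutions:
 Integral(1/atan(_y*k), (_y, h(x))) = C1 + 4*x


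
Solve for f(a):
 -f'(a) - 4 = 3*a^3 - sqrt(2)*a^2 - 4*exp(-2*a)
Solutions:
 f(a) = C1 - 3*a^4/4 + sqrt(2)*a^3/3 - 4*a - 2*exp(-2*a)


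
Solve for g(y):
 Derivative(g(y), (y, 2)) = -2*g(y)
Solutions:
 g(y) = C1*sin(sqrt(2)*y) + C2*cos(sqrt(2)*y)


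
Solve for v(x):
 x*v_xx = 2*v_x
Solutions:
 v(x) = C1 + C2*x^3


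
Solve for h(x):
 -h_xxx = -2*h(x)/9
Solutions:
 h(x) = C3*exp(6^(1/3)*x/3) + (C1*sin(2^(1/3)*3^(5/6)*x/6) + C2*cos(2^(1/3)*3^(5/6)*x/6))*exp(-6^(1/3)*x/6)


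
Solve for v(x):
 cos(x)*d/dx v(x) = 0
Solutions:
 v(x) = C1


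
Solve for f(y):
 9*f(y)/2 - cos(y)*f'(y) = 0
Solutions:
 f(y) = C1*(sin(y) + 1)^(1/4)*(sin(y)^2 + 2*sin(y) + 1)/((sin(y) - 1)^(1/4)*(sin(y)^2 - 2*sin(y) + 1))


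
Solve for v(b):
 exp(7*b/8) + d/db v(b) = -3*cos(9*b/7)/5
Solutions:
 v(b) = C1 - 8*exp(7*b/8)/7 - 7*sin(9*b/7)/15


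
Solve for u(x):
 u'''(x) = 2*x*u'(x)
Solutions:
 u(x) = C1 + Integral(C2*airyai(2^(1/3)*x) + C3*airybi(2^(1/3)*x), x)


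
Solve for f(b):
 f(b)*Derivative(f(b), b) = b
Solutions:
 f(b) = -sqrt(C1 + b^2)
 f(b) = sqrt(C1 + b^2)


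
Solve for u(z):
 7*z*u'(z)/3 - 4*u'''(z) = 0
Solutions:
 u(z) = C1 + Integral(C2*airyai(126^(1/3)*z/6) + C3*airybi(126^(1/3)*z/6), z)


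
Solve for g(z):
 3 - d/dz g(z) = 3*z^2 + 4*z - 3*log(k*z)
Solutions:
 g(z) = C1 - z^3 - 2*z^2 + 3*z*log(k*z)


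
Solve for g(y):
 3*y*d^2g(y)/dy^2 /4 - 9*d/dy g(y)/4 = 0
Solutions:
 g(y) = C1 + C2*y^4


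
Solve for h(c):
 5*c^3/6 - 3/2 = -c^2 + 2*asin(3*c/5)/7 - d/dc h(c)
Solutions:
 h(c) = C1 - 5*c^4/24 - c^3/3 + 2*c*asin(3*c/5)/7 + 3*c/2 + 2*sqrt(25 - 9*c^2)/21


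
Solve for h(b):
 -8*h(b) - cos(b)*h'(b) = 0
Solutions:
 h(b) = C1*(sin(b)^4 - 4*sin(b)^3 + 6*sin(b)^2 - 4*sin(b) + 1)/(sin(b)^4 + 4*sin(b)^3 + 6*sin(b)^2 + 4*sin(b) + 1)


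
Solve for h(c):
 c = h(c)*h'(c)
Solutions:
 h(c) = -sqrt(C1 + c^2)
 h(c) = sqrt(C1 + c^2)


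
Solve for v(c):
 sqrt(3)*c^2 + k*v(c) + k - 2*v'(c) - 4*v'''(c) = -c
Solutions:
 v(c) = C1*exp(c*(3^(1/3)*(-9*k + sqrt(3)*sqrt(27*k^2 + 8))^(1/3)/12 - 3^(5/6)*I*(-9*k + sqrt(3)*sqrt(27*k^2 + 8))^(1/3)/12 + 2/((-3^(1/3) + 3^(5/6)*I)*(-9*k + sqrt(3)*sqrt(27*k^2 + 8))^(1/3)))) + C2*exp(c*(3^(1/3)*(-9*k + sqrt(3)*sqrt(27*k^2 + 8))^(1/3)/12 + 3^(5/6)*I*(-9*k + sqrt(3)*sqrt(27*k^2 + 8))^(1/3)/12 - 2/((3^(1/3) + 3^(5/6)*I)*(-9*k + sqrt(3)*sqrt(27*k^2 + 8))^(1/3)))) + C3*exp(3^(1/3)*c*(-(-9*k + sqrt(3)*sqrt(27*k^2 + 8))^(1/3) + 2*3^(1/3)/(-9*k + sqrt(3)*sqrt(27*k^2 + 8))^(1/3))/6) - sqrt(3)*c^2/k - c/k - 4*sqrt(3)*c/k^2 - 1 - 2/k^2 - 8*sqrt(3)/k^3


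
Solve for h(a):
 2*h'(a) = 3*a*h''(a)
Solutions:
 h(a) = C1 + C2*a^(5/3)


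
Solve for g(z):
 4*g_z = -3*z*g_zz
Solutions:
 g(z) = C1 + C2/z^(1/3)


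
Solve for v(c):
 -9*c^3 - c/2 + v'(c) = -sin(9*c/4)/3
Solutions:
 v(c) = C1 + 9*c^4/4 + c^2/4 + 4*cos(9*c/4)/27


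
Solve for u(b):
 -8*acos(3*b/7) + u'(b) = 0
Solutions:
 u(b) = C1 + 8*b*acos(3*b/7) - 8*sqrt(49 - 9*b^2)/3


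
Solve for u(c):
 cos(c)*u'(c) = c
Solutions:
 u(c) = C1 + Integral(c/cos(c), c)


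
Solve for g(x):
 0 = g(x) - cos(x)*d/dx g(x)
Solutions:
 g(x) = C1*sqrt(sin(x) + 1)/sqrt(sin(x) - 1)


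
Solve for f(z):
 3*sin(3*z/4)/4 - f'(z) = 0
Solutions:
 f(z) = C1 - cos(3*z/4)


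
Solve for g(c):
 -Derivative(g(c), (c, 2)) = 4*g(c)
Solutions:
 g(c) = C1*sin(2*c) + C2*cos(2*c)


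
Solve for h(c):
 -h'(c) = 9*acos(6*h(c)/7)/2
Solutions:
 Integral(1/acos(6*_y/7), (_y, h(c))) = C1 - 9*c/2


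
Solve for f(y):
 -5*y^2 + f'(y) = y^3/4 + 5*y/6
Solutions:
 f(y) = C1 + y^4/16 + 5*y^3/3 + 5*y^2/12


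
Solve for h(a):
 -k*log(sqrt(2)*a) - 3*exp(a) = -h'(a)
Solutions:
 h(a) = C1 + a*k*log(a) + a*k*(-1 + log(2)/2) + 3*exp(a)


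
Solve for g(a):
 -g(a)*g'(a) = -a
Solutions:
 g(a) = -sqrt(C1 + a^2)
 g(a) = sqrt(C1 + a^2)


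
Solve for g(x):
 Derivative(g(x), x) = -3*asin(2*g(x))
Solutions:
 Integral(1/asin(2*_y), (_y, g(x))) = C1 - 3*x


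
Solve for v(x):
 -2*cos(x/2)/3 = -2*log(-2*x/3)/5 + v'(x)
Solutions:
 v(x) = C1 + 2*x*log(-x)/5 - 2*x*log(3)/5 - 2*x/5 + 2*x*log(2)/5 - 4*sin(x/2)/3


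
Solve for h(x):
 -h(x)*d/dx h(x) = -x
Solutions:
 h(x) = -sqrt(C1 + x^2)
 h(x) = sqrt(C1 + x^2)


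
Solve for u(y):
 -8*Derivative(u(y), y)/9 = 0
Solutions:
 u(y) = C1


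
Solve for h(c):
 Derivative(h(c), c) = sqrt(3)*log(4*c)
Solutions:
 h(c) = C1 + sqrt(3)*c*log(c) - sqrt(3)*c + 2*sqrt(3)*c*log(2)


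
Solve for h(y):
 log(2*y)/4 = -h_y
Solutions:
 h(y) = C1 - y*log(y)/4 - y*log(2)/4 + y/4


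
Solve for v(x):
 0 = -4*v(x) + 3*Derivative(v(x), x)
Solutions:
 v(x) = C1*exp(4*x/3)


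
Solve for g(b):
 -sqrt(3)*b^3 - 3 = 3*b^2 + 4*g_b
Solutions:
 g(b) = C1 - sqrt(3)*b^4/16 - b^3/4 - 3*b/4


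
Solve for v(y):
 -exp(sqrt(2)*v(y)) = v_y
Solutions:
 v(y) = sqrt(2)*(2*log(1/(C1 + y)) - log(2))/4


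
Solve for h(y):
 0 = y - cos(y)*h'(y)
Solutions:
 h(y) = C1 + Integral(y/cos(y), y)


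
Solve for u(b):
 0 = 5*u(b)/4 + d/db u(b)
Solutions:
 u(b) = C1*exp(-5*b/4)


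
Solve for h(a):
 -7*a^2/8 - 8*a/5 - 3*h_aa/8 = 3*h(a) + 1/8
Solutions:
 h(a) = C1*sin(2*sqrt(2)*a) + C2*cos(2*sqrt(2)*a) - 7*a^2/24 - 8*a/15 + 1/32


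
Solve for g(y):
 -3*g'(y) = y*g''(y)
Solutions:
 g(y) = C1 + C2/y^2


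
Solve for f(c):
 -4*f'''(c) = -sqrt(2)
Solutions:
 f(c) = C1 + C2*c + C3*c^2 + sqrt(2)*c^3/24


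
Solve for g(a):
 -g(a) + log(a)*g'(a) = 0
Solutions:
 g(a) = C1*exp(li(a))


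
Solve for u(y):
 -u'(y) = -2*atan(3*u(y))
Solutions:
 Integral(1/atan(3*_y), (_y, u(y))) = C1 + 2*y


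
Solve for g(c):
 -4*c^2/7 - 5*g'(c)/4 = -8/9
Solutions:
 g(c) = C1 - 16*c^3/105 + 32*c/45


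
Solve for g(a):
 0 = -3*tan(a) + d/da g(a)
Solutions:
 g(a) = C1 - 3*log(cos(a))


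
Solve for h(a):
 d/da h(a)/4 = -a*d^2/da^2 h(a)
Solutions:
 h(a) = C1 + C2*a^(3/4)


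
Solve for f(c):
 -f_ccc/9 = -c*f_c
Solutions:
 f(c) = C1 + Integral(C2*airyai(3^(2/3)*c) + C3*airybi(3^(2/3)*c), c)


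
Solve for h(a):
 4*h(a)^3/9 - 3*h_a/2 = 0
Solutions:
 h(a) = -3*sqrt(6)*sqrt(-1/(C1 + 8*a))/2
 h(a) = 3*sqrt(6)*sqrt(-1/(C1 + 8*a))/2


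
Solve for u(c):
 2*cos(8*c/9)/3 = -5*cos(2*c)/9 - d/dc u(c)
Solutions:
 u(c) = C1 - 3*sin(8*c/9)/4 - 5*sin(2*c)/18


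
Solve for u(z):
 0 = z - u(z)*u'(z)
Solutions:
 u(z) = -sqrt(C1 + z^2)
 u(z) = sqrt(C1 + z^2)


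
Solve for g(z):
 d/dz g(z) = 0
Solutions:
 g(z) = C1


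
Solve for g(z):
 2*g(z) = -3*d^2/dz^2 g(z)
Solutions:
 g(z) = C1*sin(sqrt(6)*z/3) + C2*cos(sqrt(6)*z/3)


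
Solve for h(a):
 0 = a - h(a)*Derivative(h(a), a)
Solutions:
 h(a) = -sqrt(C1 + a^2)
 h(a) = sqrt(C1 + a^2)


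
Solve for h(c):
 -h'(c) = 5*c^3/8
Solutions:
 h(c) = C1 - 5*c^4/32


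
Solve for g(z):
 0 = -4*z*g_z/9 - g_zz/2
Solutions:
 g(z) = C1 + C2*erf(2*z/3)


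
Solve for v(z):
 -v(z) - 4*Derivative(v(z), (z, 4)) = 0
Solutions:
 v(z) = (C1*sin(z/2) + C2*cos(z/2))*exp(-z/2) + (C3*sin(z/2) + C4*cos(z/2))*exp(z/2)


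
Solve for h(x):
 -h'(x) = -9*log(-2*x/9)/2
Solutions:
 h(x) = C1 + 9*x*log(-x)/2 + x*(-9*log(3) - 9/2 + 9*log(2)/2)


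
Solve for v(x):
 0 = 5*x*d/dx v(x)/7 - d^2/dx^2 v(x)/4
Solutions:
 v(x) = C1 + C2*erfi(sqrt(70)*x/7)


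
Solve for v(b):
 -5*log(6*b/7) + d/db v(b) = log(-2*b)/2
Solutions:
 v(b) = C1 + 11*b*log(b)/2 + b*(-5*log(7) - 11/2 + log(2)/2 + 5*log(6) + I*pi/2)


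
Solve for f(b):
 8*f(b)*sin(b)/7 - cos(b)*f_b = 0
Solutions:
 f(b) = C1/cos(b)^(8/7)


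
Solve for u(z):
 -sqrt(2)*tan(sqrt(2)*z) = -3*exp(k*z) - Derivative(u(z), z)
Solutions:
 u(z) = C1 - 3*Piecewise((exp(k*z)/k, Ne(k, 0)), (z, True)) - log(cos(sqrt(2)*z))


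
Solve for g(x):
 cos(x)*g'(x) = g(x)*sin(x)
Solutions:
 g(x) = C1/cos(x)


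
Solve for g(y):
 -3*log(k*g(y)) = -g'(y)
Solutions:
 li(k*g(y))/k = C1 + 3*y


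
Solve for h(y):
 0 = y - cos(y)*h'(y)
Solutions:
 h(y) = C1 + Integral(y/cos(y), y)


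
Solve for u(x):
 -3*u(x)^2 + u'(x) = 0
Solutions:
 u(x) = -1/(C1 + 3*x)


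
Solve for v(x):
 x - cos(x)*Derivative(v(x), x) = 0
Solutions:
 v(x) = C1 + Integral(x/cos(x), x)


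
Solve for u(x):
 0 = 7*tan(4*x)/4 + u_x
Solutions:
 u(x) = C1 + 7*log(cos(4*x))/16


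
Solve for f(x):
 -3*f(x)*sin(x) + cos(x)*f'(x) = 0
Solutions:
 f(x) = C1/cos(x)^3


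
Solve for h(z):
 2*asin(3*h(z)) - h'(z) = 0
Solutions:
 Integral(1/asin(3*_y), (_y, h(z))) = C1 + 2*z


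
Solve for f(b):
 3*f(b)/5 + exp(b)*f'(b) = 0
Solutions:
 f(b) = C1*exp(3*exp(-b)/5)


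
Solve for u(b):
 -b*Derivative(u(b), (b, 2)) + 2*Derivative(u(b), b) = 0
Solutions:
 u(b) = C1 + C2*b^3


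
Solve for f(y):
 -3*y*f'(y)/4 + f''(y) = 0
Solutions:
 f(y) = C1 + C2*erfi(sqrt(6)*y/4)


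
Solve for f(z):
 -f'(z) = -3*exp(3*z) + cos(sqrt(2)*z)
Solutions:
 f(z) = C1 + exp(3*z) - sqrt(2)*sin(sqrt(2)*z)/2


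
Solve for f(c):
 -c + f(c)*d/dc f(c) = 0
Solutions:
 f(c) = -sqrt(C1 + c^2)
 f(c) = sqrt(C1 + c^2)


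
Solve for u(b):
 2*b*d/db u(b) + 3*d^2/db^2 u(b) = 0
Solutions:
 u(b) = C1 + C2*erf(sqrt(3)*b/3)


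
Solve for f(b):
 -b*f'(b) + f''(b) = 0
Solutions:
 f(b) = C1 + C2*erfi(sqrt(2)*b/2)


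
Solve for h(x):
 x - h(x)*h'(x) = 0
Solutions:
 h(x) = -sqrt(C1 + x^2)
 h(x) = sqrt(C1 + x^2)


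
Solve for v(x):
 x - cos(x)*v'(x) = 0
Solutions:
 v(x) = C1 + Integral(x/cos(x), x)


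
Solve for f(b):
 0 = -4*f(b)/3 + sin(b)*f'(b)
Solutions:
 f(b) = C1*(cos(b) - 1)^(2/3)/(cos(b) + 1)^(2/3)


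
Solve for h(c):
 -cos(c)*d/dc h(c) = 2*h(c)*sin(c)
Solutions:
 h(c) = C1*cos(c)^2


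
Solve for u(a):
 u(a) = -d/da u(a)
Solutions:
 u(a) = C1*exp(-a)


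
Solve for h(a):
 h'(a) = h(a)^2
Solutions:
 h(a) = -1/(C1 + a)


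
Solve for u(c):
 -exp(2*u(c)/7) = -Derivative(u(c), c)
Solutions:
 u(c) = 7*log(-sqrt(-1/(C1 + c))) - 7*log(2) + 7*log(14)/2
 u(c) = 7*log(-1/(C1 + c))/2 - 7*log(2) + 7*log(14)/2


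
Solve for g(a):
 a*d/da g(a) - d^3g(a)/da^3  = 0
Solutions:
 g(a) = C1 + Integral(C2*airyai(a) + C3*airybi(a), a)


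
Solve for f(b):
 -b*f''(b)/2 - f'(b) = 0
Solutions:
 f(b) = C1 + C2/b


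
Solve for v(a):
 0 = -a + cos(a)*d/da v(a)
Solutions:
 v(a) = C1 + Integral(a/cos(a), a)


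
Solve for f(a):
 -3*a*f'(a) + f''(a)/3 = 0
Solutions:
 f(a) = C1 + C2*erfi(3*sqrt(2)*a/2)


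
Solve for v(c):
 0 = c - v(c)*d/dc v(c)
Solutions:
 v(c) = -sqrt(C1 + c^2)
 v(c) = sqrt(C1 + c^2)


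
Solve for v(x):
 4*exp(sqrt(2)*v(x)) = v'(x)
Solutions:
 v(x) = sqrt(2)*(2*log(-1/(C1 + 4*x)) - log(2))/4


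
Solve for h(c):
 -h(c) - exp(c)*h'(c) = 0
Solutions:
 h(c) = C1*exp(exp(-c))


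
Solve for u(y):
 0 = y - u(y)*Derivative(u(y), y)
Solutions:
 u(y) = -sqrt(C1 + y^2)
 u(y) = sqrt(C1 + y^2)


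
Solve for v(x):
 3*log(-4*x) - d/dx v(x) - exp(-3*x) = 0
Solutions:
 v(x) = C1 + 3*x*log(-x) + 3*x*(-1 + 2*log(2)) + exp(-3*x)/3


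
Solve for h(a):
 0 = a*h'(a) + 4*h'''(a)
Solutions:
 h(a) = C1 + Integral(C2*airyai(-2^(1/3)*a/2) + C3*airybi(-2^(1/3)*a/2), a)


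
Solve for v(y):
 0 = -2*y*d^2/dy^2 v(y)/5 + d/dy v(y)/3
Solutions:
 v(y) = C1 + C2*y^(11/6)


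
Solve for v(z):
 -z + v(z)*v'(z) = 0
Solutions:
 v(z) = -sqrt(C1 + z^2)
 v(z) = sqrt(C1 + z^2)


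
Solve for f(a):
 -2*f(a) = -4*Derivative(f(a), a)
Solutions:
 f(a) = C1*exp(a/2)


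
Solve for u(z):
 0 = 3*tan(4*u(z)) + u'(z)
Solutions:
 u(z) = -asin(C1*exp(-12*z))/4 + pi/4
 u(z) = asin(C1*exp(-12*z))/4


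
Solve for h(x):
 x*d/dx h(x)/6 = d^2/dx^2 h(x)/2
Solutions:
 h(x) = C1 + C2*erfi(sqrt(6)*x/6)


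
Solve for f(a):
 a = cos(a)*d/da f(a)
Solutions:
 f(a) = C1 + Integral(a/cos(a), a)


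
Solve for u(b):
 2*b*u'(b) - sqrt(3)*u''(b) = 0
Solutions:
 u(b) = C1 + C2*erfi(3^(3/4)*b/3)


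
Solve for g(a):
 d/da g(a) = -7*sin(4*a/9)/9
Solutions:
 g(a) = C1 + 7*cos(4*a/9)/4


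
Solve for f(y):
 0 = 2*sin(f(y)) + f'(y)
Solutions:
 f(y) = -acos((-C1 - exp(4*y))/(C1 - exp(4*y))) + 2*pi
 f(y) = acos((-C1 - exp(4*y))/(C1 - exp(4*y)))


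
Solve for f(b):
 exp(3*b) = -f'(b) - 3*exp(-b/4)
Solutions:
 f(b) = C1 - exp(3*b)/3 + 12*exp(-b/4)


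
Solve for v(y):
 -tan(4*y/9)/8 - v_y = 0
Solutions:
 v(y) = C1 + 9*log(cos(4*y/9))/32


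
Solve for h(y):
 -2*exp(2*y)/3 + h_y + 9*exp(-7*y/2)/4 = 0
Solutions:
 h(y) = C1 + exp(2*y)/3 + 9*exp(-7*y/2)/14


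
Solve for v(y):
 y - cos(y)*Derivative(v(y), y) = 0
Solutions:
 v(y) = C1 + Integral(y/cos(y), y)


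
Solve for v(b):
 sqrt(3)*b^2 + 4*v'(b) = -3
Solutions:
 v(b) = C1 - sqrt(3)*b^3/12 - 3*b/4


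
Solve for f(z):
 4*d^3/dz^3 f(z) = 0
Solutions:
 f(z) = C1 + C2*z + C3*z^2


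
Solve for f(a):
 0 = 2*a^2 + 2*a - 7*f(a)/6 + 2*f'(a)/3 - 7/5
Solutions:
 f(a) = C1*exp(7*a/4) + 12*a^2/7 + 180*a/49 + 1542/1715


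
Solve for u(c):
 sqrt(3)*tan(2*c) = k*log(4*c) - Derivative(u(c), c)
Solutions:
 u(c) = C1 + c*k*(log(c) - 1) + 2*c*k*log(2) + sqrt(3)*log(cos(2*c))/2


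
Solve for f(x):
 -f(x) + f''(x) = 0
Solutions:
 f(x) = C1*exp(-x) + C2*exp(x)


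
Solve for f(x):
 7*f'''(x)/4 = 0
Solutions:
 f(x) = C1 + C2*x + C3*x^2


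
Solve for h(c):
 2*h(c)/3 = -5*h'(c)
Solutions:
 h(c) = C1*exp(-2*c/15)


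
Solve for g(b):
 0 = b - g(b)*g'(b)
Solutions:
 g(b) = -sqrt(C1 + b^2)
 g(b) = sqrt(C1 + b^2)


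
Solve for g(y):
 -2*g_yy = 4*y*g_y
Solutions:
 g(y) = C1 + C2*erf(y)


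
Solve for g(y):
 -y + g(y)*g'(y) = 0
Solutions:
 g(y) = -sqrt(C1 + y^2)
 g(y) = sqrt(C1 + y^2)


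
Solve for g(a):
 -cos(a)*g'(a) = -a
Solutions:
 g(a) = C1 + Integral(a/cos(a), a)


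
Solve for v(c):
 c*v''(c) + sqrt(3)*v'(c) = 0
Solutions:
 v(c) = C1 + C2*c^(1 - sqrt(3))


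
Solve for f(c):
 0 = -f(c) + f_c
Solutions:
 f(c) = C1*exp(c)


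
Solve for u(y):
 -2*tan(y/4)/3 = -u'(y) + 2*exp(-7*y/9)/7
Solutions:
 u(y) = C1 + 4*log(tan(y/4)^2 + 1)/3 - 18*exp(-7*y/9)/49


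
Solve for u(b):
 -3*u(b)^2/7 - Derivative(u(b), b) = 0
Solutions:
 u(b) = 7/(C1 + 3*b)


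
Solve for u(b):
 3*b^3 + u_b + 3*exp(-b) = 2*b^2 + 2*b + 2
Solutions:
 u(b) = C1 - 3*b^4/4 + 2*b^3/3 + b^2 + 2*b + 3*exp(-b)


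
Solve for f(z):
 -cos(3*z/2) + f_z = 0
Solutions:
 f(z) = C1 + 2*sin(3*z/2)/3


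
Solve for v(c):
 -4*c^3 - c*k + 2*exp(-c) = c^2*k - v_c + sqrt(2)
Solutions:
 v(c) = C1 + c^4 + c^3*k/3 + c^2*k/2 + sqrt(2)*c + 2*exp(-c)


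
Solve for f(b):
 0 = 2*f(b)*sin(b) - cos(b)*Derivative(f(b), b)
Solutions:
 f(b) = C1/cos(b)^2


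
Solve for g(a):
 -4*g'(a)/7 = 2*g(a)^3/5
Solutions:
 g(a) = -sqrt(5)*sqrt(-1/(C1 - 7*a))
 g(a) = sqrt(5)*sqrt(-1/(C1 - 7*a))


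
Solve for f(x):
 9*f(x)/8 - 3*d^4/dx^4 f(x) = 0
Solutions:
 f(x) = C1*exp(-6^(1/4)*x/2) + C2*exp(6^(1/4)*x/2) + C3*sin(6^(1/4)*x/2) + C4*cos(6^(1/4)*x/2)


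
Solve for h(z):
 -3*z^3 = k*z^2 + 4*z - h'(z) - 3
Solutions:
 h(z) = C1 + k*z^3/3 + 3*z^4/4 + 2*z^2 - 3*z


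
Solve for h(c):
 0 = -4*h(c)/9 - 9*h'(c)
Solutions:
 h(c) = C1*exp(-4*c/81)


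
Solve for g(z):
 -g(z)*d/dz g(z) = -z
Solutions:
 g(z) = -sqrt(C1 + z^2)
 g(z) = sqrt(C1 + z^2)


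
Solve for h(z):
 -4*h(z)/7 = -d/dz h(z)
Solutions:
 h(z) = C1*exp(4*z/7)


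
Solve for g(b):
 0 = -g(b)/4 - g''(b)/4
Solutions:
 g(b) = C1*sin(b) + C2*cos(b)


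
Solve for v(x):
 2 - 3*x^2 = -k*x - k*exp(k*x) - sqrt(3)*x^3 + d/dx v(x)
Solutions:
 v(x) = C1 + k*x^2/2 + sqrt(3)*x^4/4 - x^3 + 2*x + exp(k*x)


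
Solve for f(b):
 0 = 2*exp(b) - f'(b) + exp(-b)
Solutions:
 f(b) = C1 + 3*sinh(b) + cosh(b)


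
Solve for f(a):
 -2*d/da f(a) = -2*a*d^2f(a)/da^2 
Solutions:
 f(a) = C1 + C2*a^2


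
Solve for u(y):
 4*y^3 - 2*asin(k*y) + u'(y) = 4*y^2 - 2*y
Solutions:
 u(y) = C1 - y^4 + 4*y^3/3 - y^2 + 2*Piecewise((y*asin(k*y) + sqrt(-k^2*y^2 + 1)/k, Ne(k, 0)), (0, True))


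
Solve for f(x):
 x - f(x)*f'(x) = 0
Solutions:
 f(x) = -sqrt(C1 + x^2)
 f(x) = sqrt(C1 + x^2)


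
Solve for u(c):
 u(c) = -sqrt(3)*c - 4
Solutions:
 u(c) = -sqrt(3)*c - 4


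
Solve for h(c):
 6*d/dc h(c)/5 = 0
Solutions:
 h(c) = C1
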